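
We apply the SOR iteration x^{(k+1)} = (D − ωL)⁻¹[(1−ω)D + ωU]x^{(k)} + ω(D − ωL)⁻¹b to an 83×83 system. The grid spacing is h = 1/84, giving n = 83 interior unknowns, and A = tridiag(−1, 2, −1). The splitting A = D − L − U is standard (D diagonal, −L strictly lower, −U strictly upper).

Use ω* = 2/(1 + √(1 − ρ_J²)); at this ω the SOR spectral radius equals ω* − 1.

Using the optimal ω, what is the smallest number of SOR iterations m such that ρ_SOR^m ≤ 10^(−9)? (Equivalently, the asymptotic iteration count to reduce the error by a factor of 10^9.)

m = 277

n=83: λ(B_J) = 1 − λ(A)/2 = cos(kπ/84); k=1 gives ρ_J = 0.9993007.
√(1 − cos²(π/84)) = sin(π/84) ≈ 0.0373912.
Then 2/(1+√(1−ρ_J²)) = 2/(1+0.0373912); ω* = 2/1.0373912 = 1.9279130.
Hence ρ(B_{ω*}) = 1.9279130 − 1 = 0.9279130.
9·ln10 = 20.7233; −ln(0.9279130) = 0.0748173; m = ⌈20.7233/0.0748173⌉ = ⌈276.985⌉ = 277.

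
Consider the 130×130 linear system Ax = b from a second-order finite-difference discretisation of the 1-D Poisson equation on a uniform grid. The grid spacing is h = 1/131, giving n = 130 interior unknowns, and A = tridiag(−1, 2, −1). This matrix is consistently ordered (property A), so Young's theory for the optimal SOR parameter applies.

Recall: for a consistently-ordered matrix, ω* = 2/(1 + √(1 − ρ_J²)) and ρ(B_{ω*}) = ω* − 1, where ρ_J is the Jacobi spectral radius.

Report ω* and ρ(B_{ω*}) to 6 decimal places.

spectrum of D⁻¹(L+U) = {cos(kπ/131) : 1≤k≤130}; ρ_J = cos(π/131) = 0.999712.
root = sin(π/131) = 0.0239793  (since 1−cos² = sin²).
ω* = 2/(1+0.0239793) = 1.953164
[ρ_SOR] ω* − 1 = 0.953164.

ω* = 1.953164, ρ_SOR = 0.953164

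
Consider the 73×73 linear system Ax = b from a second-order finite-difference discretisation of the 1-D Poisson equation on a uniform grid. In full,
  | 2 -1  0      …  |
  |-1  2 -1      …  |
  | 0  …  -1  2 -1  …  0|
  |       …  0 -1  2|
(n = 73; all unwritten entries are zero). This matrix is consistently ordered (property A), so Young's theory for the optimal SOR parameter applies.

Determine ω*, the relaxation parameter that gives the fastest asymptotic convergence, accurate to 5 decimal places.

ρ_J = max_k |cos(kπ/74)| = cos(π/74) = 0.99910
√(1−ρ_J²) simplifies to sin(π/74) = 0.042441.
ω* = 2/(1+0.042441) = 1.91857
ρ_SOR = ω* − 1 = 1.91857 − 1 = 0.91857.

ω* = 1.91857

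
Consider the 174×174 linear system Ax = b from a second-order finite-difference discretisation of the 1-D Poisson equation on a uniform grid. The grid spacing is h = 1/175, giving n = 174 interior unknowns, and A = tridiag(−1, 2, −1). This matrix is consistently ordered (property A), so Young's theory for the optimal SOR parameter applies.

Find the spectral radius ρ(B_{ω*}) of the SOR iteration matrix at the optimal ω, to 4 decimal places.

½·tridiag(1,0,1) at n=174: λ_k = cos(kπ/175); max |λ| at k=1 ⇒ ρ_J = cos(π/175) ≈ 0.9998.
root = sin(π/175) = 0.01795  (since 1−cos² = sin²).
ω* = 2/(1 + 0.01795) = 2/1.01795 = 1.9647.
[ρ_SOR] ω* − 1 = 0.9647.

ρ_SOR = 0.9647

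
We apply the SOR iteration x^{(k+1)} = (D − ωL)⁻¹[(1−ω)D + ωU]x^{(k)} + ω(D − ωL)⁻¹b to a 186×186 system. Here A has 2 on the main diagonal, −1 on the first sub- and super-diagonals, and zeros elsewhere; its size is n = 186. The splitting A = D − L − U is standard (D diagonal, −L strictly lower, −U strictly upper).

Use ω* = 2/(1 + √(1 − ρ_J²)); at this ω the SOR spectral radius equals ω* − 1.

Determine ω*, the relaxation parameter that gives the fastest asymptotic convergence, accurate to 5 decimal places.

ω* = 1.96696

[ρ_J] n=186: ρ(B_J) = cos(π/(n+1)) = cos(π/187) = 0.99986.
√(1−ρ_J²) simplifies to sin(π/187) = 0.016799.
Young: ω* = 2/(1+√(1−ρ_J²)) = 2/(1+0.016799) = 2/1.016799 = 1.96696.
[ρ_SOR] ω* − 1 = 0.96696.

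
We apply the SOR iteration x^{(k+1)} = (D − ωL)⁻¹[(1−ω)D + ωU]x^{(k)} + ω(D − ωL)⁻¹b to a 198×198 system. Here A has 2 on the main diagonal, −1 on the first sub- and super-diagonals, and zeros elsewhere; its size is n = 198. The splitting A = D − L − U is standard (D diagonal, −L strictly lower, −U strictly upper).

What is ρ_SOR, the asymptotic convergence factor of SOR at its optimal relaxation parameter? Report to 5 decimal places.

B_J for the 198×198 system has eigenvalues cos(kπ/199); ρ_J = cos(π/199) = 0.99988.
√(1−ρ_J²) simplifies to sin(π/199) = 0.015786.
Then 2/(1+√(1−ρ_J²)) = 2/(1+0.015786); ω* = 2/1.015786 = 1.96892.
and ρ(B_{ω*}) = 1.96892 − 1 = 0.96892.

ρ_SOR = 0.96892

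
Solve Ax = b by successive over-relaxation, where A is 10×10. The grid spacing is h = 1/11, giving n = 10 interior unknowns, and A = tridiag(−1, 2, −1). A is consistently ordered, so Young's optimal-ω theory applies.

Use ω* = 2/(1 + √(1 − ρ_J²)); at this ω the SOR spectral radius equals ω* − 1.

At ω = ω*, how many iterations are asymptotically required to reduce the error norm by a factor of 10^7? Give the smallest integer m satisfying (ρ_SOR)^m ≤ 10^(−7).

m = 28

½·tridiag(1,0,1) at n=10: λ_k = cos(kπ/11); max |λ| at k=1 ⇒ ρ_J = cos(π/11) ≈ 0.9594930.
√(1−ρ_J²) = |sin(π/11)| = 0.2817326
Young: ω* = 2/(1+√(1−ρ_J²)) = 2/(1+0.2817326) = 2/1.2817326 = 1.5603879.
At ω = 1.5603879 every |λ(B_ω)| = ω−1, so ρ_SOR = 0.5603879.
For 7 digits: m = 7·ln10 / (−ln 0.5603879) = 16.1181/0.579126 = 27.832; round up → m = 28.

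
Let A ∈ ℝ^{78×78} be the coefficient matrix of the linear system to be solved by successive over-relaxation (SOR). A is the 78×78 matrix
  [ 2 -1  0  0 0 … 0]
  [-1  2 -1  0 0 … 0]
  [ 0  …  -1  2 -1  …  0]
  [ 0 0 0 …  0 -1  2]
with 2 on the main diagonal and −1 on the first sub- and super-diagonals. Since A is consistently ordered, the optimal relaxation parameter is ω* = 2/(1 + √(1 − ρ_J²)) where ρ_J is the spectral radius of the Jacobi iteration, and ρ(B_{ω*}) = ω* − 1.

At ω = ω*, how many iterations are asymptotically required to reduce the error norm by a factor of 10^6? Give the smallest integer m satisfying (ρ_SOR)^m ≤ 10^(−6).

m = 174

B_J for the 78×78 system has eigenvalues cos(kπ/79); ρ_J = cos(π/79) = 0.9992094.
√(1−ρ_J²) simplifies to sin(π/79) = 0.0397565.
So ω* = 2/1.0397565 = 1.9235273 (Young).
and ρ(B_{ω*}) = 1.9235273 − 1 = 0.9235273.
m ≥ 6·ln10 / (−ln 0.9235273) = 173.660; smallest integer m = 174.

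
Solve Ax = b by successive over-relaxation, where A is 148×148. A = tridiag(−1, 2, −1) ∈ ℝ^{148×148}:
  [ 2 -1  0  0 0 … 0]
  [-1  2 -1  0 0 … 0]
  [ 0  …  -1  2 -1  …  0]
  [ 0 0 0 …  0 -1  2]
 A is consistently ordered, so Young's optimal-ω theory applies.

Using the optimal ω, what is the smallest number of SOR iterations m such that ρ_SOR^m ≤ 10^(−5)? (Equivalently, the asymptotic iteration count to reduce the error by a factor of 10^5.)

m = 273

B_J for the 148×148 system has eigenvalues cos(kπ/149); ρ_J = cos(π/149) = 0.9997777.
√(1 − cos²(π/149)) = sin(π/149) ≈ 0.0210830.
ω* = 2 / (1 + 0.0210830) = 2 / 1.0210830 ≈ 1.9587046.
ρ_SOR = ω* − 1 = 1.9587046 − 1 = 0.9587046.
Need (0.9587046)^m ≤ 10^(−5): m ≥ 5·ln10/|ln 0.9587046| = 11.5129/0.0421723 = 272.997 ⇒ m = 273.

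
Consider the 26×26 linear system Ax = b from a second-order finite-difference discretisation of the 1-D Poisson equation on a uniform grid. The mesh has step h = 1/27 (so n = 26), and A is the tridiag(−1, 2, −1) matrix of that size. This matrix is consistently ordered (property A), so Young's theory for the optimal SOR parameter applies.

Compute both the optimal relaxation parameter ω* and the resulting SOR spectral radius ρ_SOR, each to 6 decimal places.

ω* = 1.791966, ρ_SOR = 0.791966

[ρ_J] n=26: ρ(B_J) = cos(π/(n+1)) = cos(π/27) = 0.993238.
root = sin(π/27) = 0.1160929  (since 1−cos² = sin²).
ω* = 2/(1+0.1160929) = 1.791966
Hence ρ(B_{ω*}) = 1.791966 − 1 = 0.791966.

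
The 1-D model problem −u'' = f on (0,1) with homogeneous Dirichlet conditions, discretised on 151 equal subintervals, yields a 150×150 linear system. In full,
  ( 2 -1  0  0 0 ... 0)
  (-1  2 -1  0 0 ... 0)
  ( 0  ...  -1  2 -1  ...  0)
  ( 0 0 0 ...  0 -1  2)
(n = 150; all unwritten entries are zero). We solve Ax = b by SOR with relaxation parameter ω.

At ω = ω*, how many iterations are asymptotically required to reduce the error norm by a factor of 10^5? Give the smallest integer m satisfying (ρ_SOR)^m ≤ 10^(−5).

spectrum of D⁻¹(L+U) = {cos(kπ/151) : 1≤k≤150}; ρ_J = cos(π/151) = 0.9997836.
root = sin(π/151) = 0.0208037  (since 1−cos² = sin²).
ω* = 2/(1+0.0208037) = 1.9592405
ρ_SOR = ω* − 1 = 1.9592405 − 1 = 0.9592405.
Need (0.9592405)^m ≤ 10^(−5): m ≥ 5·ln10/|ln 0.9592405| = 11.5129/0.0416135 = 276.663 ⇒ m = 277.

m = 277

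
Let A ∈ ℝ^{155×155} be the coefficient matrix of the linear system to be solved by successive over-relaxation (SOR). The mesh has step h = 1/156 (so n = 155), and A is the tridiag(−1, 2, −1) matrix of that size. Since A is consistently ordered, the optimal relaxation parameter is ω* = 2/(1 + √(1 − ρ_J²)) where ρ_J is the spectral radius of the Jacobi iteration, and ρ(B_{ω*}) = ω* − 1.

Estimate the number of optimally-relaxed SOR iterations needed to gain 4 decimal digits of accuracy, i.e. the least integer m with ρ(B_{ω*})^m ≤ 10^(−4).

With n=155, ρ(Jacobi) = cos(π/156) = 0.9997972.
√(1−ρ_J²) = |sin(π/156)| = 0.0201371
ω* = 2/(1 + 0.0201371) = 2/1.0201371 = 1.9605208.
ρ(B_{ω*}) = ω*−1 = 0.9605208
4·ln10 = 9.21034; −ln(0.9605208) = 0.0402796; m = ⌈9.21034/0.0402796⌉ = ⌈228.660⌉ = 229.

m = 229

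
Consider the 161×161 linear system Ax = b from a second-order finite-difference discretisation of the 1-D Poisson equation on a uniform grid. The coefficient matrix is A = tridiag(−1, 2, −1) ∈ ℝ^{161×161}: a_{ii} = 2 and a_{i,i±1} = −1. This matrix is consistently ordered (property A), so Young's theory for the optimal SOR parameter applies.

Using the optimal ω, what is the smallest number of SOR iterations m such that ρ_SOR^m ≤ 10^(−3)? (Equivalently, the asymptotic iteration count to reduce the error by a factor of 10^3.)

m = 179

ρ_J = max_k |cos(kπ/162)| = cos(π/162) = 0.9998120
√(1−ρ_J²) = |sin(π/162)| = 0.0193913
ω* = 2/(1 + 0.0193913) = 2/1.0193913 = 1.9619551.
ρ(B_{ω*}) = ω*−1 = 0.9619551
(0.9619551)^m ≤ 10^{−3}  ⇒  m·ln(0.9619551) ≤ −3·ln10  ⇒  m ≥ 178.092  ⇒  m = 179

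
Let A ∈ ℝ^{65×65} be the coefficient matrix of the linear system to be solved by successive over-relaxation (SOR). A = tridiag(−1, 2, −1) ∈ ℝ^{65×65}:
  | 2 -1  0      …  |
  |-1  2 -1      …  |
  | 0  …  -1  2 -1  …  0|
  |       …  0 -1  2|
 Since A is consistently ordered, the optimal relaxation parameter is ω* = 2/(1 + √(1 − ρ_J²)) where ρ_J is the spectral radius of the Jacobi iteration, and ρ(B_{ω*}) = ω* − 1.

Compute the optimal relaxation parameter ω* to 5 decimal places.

n=65: λ(B_J) = 1 − λ(A)/2 = cos(kπ/66); k=1 gives ρ_J = 0.99887.
√(1 − cos²(π/66)) = sin(π/66) ≈ 0.047582.
So ω* = 2/1.047582 = 1.90916 (Young).
ρ_SOR = ω* − 1 ≈ 0.90916.

ω* = 1.90916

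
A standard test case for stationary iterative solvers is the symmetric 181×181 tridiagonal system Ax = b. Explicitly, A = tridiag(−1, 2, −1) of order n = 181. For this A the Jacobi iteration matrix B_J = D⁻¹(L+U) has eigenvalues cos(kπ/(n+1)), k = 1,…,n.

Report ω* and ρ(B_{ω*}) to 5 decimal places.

spectrum of D⁻¹(L+U) = {cos(kπ/182) : 1≤k≤181}; ρ_J = cos(π/182) = 0.99985.
√(1−ρ_J²) simplifies to sin(π/182) = 0.017261.
Then 2/(1+√(1−ρ_J²)) = 2/(1+0.017261); ω* = 2/1.017261 = 1.96606.
and ρ(B_{ω*}) = 1.96606 − 1 = 0.96606.

ω* = 1.96606, ρ_SOR = 0.96606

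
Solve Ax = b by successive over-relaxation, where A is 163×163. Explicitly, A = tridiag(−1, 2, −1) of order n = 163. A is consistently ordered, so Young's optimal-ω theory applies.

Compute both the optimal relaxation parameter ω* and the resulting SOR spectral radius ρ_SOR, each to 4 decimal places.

ω* = 1.9624, ρ_SOR = 0.9624

spectrum of D⁻¹(L+U) = {cos(kπ/164) : 1≤k≤163}; ρ_J = cos(π/164) = 0.9998.
√(1 − cos²(π/164)) = sin(π/164) ≈ 0.01915.
So ω* = 2/1.01915 = 1.9624 (Young).
ρ_SOR = ω* − 1 ≈ 0.9624.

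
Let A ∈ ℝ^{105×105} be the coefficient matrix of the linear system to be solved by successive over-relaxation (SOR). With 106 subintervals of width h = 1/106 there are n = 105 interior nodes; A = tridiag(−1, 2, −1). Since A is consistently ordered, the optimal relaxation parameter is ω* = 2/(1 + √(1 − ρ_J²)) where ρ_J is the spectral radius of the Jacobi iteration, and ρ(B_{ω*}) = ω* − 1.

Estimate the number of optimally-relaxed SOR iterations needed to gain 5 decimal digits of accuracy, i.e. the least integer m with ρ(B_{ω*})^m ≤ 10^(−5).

spectrum of D⁻¹(L+U) = {cos(kπ/106) : 1≤k≤105}; ρ_J = cos(π/106) = 0.9995608.
√(1−ρ_J²) simplifies to sin(π/106) = 0.0296333.
Young: ω* = 2/(1+√(1−ρ_J²)) = 2/(1+0.0296333) = 2/1.0296333 = 1.9424391.
At ω = 1.9424391 every |λ(B_ω)| = ω−1, so ρ_SOR = 0.9424391.
5·ln10 = 11.5129; −ln(0.9424391) = 0.059284; m = ⌈11.5129/0.059284⌉ = ⌈194.199⌉ = 195.

m = 195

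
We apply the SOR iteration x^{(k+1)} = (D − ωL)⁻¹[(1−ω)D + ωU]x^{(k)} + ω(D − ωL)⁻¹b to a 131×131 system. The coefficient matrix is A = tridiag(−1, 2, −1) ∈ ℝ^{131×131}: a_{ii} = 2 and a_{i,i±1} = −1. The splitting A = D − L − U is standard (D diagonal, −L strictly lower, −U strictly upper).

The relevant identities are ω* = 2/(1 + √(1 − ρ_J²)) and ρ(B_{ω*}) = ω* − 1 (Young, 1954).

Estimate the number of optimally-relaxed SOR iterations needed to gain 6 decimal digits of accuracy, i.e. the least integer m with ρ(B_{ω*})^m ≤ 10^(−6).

m = 291

spectrum of D⁻¹(L+U) = {cos(kπ/132) : 1≤k≤131}; ρ_J = cos(π/132) = 0.9997168.
√(1 − cos²(π/132)) = sin(π/132) ≈ 0.0237977.
Then 2/(1+√(1−ρ_J²)) = 2/(1+0.0237977); ω* = 2/1.0237977 = 1.9535109.
ρ(B_{ω*}) = ω*−1 = 0.9535109
For 6 digits: m = 6·ln10 / (−ln 0.9535109) = 13.8155/0.0476044 = 290.215; round up → m = 291.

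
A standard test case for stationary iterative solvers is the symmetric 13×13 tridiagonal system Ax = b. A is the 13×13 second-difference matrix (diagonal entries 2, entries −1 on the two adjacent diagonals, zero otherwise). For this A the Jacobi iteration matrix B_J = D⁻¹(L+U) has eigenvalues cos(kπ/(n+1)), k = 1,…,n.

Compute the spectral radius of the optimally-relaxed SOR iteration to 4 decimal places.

ρ_SOR = 0.6360

½·tridiag(1,0,1) at n=13: λ_k = cos(kπ/14); max |λ| at k=1 ⇒ ρ_J = cos(π/14) ≈ 0.9749.
√(1−ρ_J²) = |sin(π/14)| = 0.22252
ω* = 2 / (1 + 0.22252) = 2 / 1.22252 ≈ 1.6360.
At ω = 1.6360 every |λ(B_ω)| = ω−1, so ρ_SOR = 0.6360.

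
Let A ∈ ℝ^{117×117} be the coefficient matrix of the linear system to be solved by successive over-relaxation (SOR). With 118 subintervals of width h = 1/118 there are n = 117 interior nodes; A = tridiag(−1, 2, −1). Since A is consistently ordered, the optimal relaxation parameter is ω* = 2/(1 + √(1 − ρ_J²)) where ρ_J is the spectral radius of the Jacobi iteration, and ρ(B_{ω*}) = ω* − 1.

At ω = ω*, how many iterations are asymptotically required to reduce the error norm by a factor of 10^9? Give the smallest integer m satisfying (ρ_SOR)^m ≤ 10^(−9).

n=117: λ(B_J) = 1 − λ(A)/2 = cos(kπ/118); k=1 gives ρ_J = 0.9996456.
√(1−ρ_J²) = |sin(π/118)| = 0.0266205
ω* = 2/(1 + 0.0266205) = 2/1.0266205 = 1.9481396.
At ω = 1.9481396 every |λ(B_ω)| = ω−1, so ρ_SOR = 0.9481396.
Need (0.9481396)^m ≤ 10^(−9): m ≥ 9·ln10/|ln 0.9481396| = 20.7233/0.0532535 = 389.144 ⇒ m = 390.

m = 390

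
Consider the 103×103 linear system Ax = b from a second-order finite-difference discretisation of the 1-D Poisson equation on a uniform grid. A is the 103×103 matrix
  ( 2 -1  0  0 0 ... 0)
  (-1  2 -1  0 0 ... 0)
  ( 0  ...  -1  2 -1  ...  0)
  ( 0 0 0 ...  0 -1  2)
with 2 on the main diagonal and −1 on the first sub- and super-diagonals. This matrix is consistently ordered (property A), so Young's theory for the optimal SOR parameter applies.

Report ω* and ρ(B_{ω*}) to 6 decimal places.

spectrum of D⁻¹(L+U) = {cos(kπ/104) : 1≤k≤103}; ρ_J = cos(π/104) = 0.999544.
√(1 − cos²(π/104)) = sin(π/104) ≈ 0.0302030.
[ω*] 2 ÷ (1 + 0.0302030) = 2 ÷ 1.0302030 = 1.941365.
At ω = 1.941365 every |λ(B_ω)| = ω−1, so ρ_SOR = 0.941365.

ω* = 1.941365, ρ_SOR = 0.941365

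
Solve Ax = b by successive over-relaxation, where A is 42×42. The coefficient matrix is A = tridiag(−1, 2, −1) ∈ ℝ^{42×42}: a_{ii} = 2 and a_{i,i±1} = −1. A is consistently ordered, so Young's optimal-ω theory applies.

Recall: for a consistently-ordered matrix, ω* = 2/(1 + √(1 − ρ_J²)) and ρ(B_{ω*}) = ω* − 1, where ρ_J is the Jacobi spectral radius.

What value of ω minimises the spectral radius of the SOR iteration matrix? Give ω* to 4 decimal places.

ω* = 1.8639

[ρ_J] n=42: ρ(B_J) = cos(π/(n+1)) = cos(π/43) = 0.9973.
√(1−ρ_J²) simplifies to sin(π/43) = 0.07300.
ω* = 2/(1 + 0.07300) = 2/1.07300 = 1.8639.
ρ_SOR = ω* − 1 = 1.8639 − 1 = 0.8639.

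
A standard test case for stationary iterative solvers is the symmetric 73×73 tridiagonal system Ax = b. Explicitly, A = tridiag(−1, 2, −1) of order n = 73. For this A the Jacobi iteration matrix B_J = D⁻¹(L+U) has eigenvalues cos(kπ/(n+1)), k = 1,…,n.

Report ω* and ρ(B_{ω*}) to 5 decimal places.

B_J for the 73×73 system has eigenvalues cos(kπ/74); ρ_J = cos(π/74) = 0.99910.
root = sin(π/74) = 0.042441  (since 1−cos² = sin²).
Young: ω* = 2/(1+√(1−ρ_J²)) = 2/(1+0.042441) = 2/1.042441 = 1.91857.
and ρ(B_{ω*}) = 1.91857 − 1 = 0.91857.

ω* = 1.91857, ρ_SOR = 0.91857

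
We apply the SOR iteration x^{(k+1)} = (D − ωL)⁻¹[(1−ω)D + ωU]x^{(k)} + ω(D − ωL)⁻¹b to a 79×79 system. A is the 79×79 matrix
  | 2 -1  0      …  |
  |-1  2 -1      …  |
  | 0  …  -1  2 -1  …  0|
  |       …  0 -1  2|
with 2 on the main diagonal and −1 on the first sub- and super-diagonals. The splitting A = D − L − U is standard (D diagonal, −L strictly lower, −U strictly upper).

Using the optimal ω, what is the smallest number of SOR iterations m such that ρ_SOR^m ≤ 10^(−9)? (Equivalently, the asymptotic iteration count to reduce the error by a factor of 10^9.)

[ρ_J] n=79: ρ(B_J) = cos(π/(n+1)) = cos(π/80) = 0.9992290.
√(1 − cos²(π/80)) = sin(π/80) ≈ 0.0392598.
ω* = 2/(1+0.0392598) = 1.9244466
[ρ_SOR] ω* − 1 = 0.9244466.
Need (0.9244466)^m ≤ 10^(−9): m ≥ 9·ln10/|ln 0.9244466| = 20.7233/0.07856 = 263.789 ⇒ m = 264.

m = 264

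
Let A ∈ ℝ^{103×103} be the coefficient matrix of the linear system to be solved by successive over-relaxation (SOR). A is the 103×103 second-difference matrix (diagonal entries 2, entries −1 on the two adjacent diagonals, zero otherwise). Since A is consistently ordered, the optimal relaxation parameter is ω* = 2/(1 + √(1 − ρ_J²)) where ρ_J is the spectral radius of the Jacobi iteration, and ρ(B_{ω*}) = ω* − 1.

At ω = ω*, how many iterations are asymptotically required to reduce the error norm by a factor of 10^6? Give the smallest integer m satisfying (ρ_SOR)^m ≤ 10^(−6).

m = 229

½·tridiag(1,0,1) at n=103: λ_k = cos(kπ/104); max |λ| at k=1 ⇒ ρ_J = cos(π/104) ≈ 0.9995438.
1 − cos²(π/104) = sin²(π/104) ⇒ √(1−ρ_J²) = sin(π/104) = 0.0302030.
[ω*] 2 ÷ (1 + 0.0302030) = 2 ÷ 1.0302030 = 1.9413650.
Hence ρ(B_{ω*}) = 1.9413650 − 1 = 0.9413650.
(0.9413650)^m ≤ 10^{−6}  ⇒  m·ln(0.9413650) ≤ −6·ln10  ⇒  m ≥ 228.641  ⇒  m = 229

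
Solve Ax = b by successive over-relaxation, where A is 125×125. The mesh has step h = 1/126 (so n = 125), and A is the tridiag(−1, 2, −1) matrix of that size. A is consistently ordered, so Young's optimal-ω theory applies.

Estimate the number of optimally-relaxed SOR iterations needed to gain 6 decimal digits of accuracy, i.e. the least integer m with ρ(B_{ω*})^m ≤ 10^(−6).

With n=125, ρ(Jacobi) = cos(π/126) = 0.9996892.
√(1−ρ_J²) simplifies to sin(π/126) = 0.0249307.
ω* = 2/(1+0.0249307) = 1.9513514
ρ_SOR = ω* − 1 ≈ 0.9513514.
Need (0.9513514)^m ≤ 10^(−6): m ≥ 6·ln10/|ln 0.9513514| = 13.8155/0.0498718 = 277.020 ⇒ m = 278.

m = 278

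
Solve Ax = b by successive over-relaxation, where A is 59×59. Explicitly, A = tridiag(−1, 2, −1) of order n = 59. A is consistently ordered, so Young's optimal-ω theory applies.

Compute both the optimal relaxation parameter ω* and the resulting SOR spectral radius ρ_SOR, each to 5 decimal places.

n=59: λ(B_J) = 1 − λ(A)/2 = cos(kπ/60); k=1 gives ρ_J = 0.99863.
√(1−ρ_J²) = |sin(π/60)| = 0.052336
Young: ω* = 2/(1+√(1−ρ_J²)) = 2/(1+0.052336) = 2/1.052336 = 1.90053.
Hence ρ(B_{ω*}) = 1.90053 − 1 = 0.90053.

ω* = 1.90053, ρ_SOR = 0.90053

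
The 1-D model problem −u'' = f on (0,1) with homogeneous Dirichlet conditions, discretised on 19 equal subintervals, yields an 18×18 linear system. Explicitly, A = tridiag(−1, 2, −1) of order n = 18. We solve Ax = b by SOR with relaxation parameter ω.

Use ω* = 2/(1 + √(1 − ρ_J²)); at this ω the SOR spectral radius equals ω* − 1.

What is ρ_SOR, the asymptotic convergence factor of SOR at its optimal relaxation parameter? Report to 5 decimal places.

ρ_SOR = 0.71734

With n=18, ρ(Jacobi) = cos(π/19) = 0.98636.
1 − cos²(π/19) = sin²(π/19) ⇒ √(1−ρ_J²) = sin(π/19) = 0.164595.
[ω*] 2 ÷ (1 + 0.164595) = 2 ÷ 1.164595 = 1.71734.
and ρ(B_{ω*}) = 1.71734 − 1 = 0.71734.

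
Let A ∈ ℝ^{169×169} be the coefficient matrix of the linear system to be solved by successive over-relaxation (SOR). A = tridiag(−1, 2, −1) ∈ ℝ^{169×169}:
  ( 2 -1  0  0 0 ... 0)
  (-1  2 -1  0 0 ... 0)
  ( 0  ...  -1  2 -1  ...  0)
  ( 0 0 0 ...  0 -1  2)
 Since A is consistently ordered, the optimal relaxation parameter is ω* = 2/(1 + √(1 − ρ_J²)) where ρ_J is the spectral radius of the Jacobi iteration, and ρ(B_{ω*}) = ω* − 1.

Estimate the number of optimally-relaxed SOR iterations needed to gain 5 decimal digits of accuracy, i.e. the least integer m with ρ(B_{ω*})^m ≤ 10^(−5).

m = 312

B_J for the 169×169 system has eigenvalues cos(kπ/170); ρ_J = cos(π/170) = 0.9998293.
√(1 − cos²(π/170)) = sin(π/170) ≈ 0.0184789.
ω* = 2/(1 + 0.0184789) = 2/1.0184789 = 1.9637127.
At ω = 1.9637127 every |λ(B_ω)| = ω−1, so ρ_SOR = 0.9637127.
ρ_SOR^m ≤ 10^(−5) ⇔ m ≥ 5·ln10/(−ln 0.9637127) = 11.5129/0.0369621 = 311.479; m = ⌈311.479⌉ = 312.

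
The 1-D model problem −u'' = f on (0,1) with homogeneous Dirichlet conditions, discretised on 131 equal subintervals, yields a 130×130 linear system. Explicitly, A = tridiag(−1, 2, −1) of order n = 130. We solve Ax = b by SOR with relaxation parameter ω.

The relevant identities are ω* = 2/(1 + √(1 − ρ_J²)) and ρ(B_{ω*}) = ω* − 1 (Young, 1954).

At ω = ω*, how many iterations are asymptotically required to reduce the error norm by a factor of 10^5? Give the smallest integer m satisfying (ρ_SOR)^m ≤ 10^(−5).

[ρ_J] n=130: ρ(B_J) = cos(π/(n+1)) = cos(π/131) = 0.9997125.
root = sin(π/131) = 0.0239793  (since 1−cos² = sin²).
Then 2/(1+√(1−ρ_J²)) = 2/(1+0.0239793); ω* = 2/1.0239793 = 1.9531645.
ρ_SOR = ω* − 1 = 1.9531645 − 1 = 0.9531645.
Need (0.9531645)^m ≤ 10^(−5): m ≥ 5·ln10/|ln 0.9531645| = 11.5129/0.0479678 = 240.013 ⇒ m = 241.

m = 241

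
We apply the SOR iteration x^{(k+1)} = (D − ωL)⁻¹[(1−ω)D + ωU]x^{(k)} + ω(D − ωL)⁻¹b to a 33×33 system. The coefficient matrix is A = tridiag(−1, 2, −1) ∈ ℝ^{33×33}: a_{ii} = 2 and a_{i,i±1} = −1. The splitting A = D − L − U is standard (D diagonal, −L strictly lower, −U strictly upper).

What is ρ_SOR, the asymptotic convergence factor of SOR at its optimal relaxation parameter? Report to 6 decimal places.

With n=33, ρ(Jacobi) = cos(π/34) = 0.995734.
√(1 − cos²(π/34)) = sin(π/34) ≈ 0.0922684.
ω* = 2/(1 + 0.0922684) = 2/1.0922684 = 1.831052.
[ρ_SOR] ω* − 1 = 0.831052.

ρ_SOR = 0.831052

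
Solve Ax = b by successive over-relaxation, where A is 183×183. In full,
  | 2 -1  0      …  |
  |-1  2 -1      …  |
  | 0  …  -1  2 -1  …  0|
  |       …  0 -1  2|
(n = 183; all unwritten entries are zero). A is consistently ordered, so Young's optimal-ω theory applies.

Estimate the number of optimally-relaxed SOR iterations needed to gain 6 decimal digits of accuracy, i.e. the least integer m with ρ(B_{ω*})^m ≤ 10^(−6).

½·tridiag(1,0,1) at n=183: λ_k = cos(kπ/184); max |λ| at k=1 ⇒ ρ_J = cos(π/184) ≈ 0.9998542.
root = sin(π/184) = 0.0170730  (since 1−cos² = sin²).
So ω* = 2/1.0170730 = 1.9664272 (Young).
At ω = 1.9664272 every |λ(B_ω)| = ω−1, so ρ_SOR = 0.9664272.
Need (0.9664272)^m ≤ 10^(−6): m ≥ 6·ln10/|ln 0.9664272| = 13.8155/0.0341493 = 404.562 ⇒ m = 405.

m = 405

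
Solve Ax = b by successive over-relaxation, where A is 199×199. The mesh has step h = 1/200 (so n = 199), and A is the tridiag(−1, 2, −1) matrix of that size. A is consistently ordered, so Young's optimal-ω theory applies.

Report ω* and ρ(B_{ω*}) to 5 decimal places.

ω* = 1.96907, ρ_SOR = 0.96907

spectrum of D⁻¹(L+U) = {cos(kπ/200) : 1≤k≤199}; ρ_J = cos(π/200) = 0.99988.
√(1−ρ_J²) = |sin(π/200)| = 0.015707
Young: ω* = 2/(1+√(1−ρ_J²)) = 2/(1+0.015707) = 2/1.015707 = 1.96907.
At ω = 1.96907 every |λ(B_ω)| = ω−1, so ρ_SOR = 0.96907.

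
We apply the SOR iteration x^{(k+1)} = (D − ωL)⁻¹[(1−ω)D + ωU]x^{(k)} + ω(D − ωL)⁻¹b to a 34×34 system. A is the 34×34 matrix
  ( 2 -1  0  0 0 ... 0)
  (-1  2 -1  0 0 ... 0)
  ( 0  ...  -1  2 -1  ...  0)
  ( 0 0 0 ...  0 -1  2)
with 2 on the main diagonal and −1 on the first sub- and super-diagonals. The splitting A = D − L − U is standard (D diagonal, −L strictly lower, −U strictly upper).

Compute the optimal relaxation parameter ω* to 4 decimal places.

B_J for the 34×34 system has eigenvalues cos(kπ/35); ρ_J = cos(π/35) = 0.9960.
√(1−ρ_J²) simplifies to sin(π/35) = 0.08964.
So ω* = 2/1.08964 = 1.8355 (Young).
ρ(B_{ω*}) = ω*−1 = 0.8355

ω* = 1.8355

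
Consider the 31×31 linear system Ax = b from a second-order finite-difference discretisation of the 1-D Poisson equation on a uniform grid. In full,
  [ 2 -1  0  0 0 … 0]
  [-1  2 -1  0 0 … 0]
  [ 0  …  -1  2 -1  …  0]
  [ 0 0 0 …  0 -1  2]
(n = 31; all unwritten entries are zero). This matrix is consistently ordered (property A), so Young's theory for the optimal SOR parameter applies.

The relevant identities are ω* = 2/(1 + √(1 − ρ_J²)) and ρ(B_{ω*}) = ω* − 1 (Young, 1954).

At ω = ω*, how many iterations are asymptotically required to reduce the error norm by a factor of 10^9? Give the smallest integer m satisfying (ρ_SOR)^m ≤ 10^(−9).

m = 106

½·tridiag(1,0,1) at n=31: λ_k = cos(kπ/32); max |λ| at k=1 ⇒ ρ_J = cos(π/32) ≈ 0.9951847.
root = sin(π/32) = 0.0980171  (since 1−cos² = sin²).
ω* = 2/(1+0.0980171) = 1.8214653
Hence ρ(B_{ω*}) = 1.8214653 − 1 = 0.8214653.
9·ln10 = 20.7233; −ln(0.8214653) = 0.196666; m = ⌈20.7233/0.196666⌉ = ⌈105.373⌉ = 106.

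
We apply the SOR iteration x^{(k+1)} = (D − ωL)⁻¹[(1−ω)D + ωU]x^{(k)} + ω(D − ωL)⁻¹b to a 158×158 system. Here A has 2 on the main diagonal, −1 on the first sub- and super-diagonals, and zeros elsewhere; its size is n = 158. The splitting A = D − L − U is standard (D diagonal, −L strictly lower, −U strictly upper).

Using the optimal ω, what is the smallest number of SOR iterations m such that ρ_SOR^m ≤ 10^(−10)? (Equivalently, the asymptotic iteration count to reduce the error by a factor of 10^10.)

spectrum of D⁻¹(L+U) = {cos(kπ/159) : 1≤k≤158}; ρ_J = cos(π/159) = 0.9998048.
root = sin(π/159) = 0.0197572  (since 1−cos² = sin²).
ω* = 2/(1+0.0197572) = 1.9612512
[ρ_SOR] ω* − 1 = 0.9612512.
m ≥ 10·ln10 / (−ln 0.9612512) = 582.647; smallest integer m = 583.

m = 583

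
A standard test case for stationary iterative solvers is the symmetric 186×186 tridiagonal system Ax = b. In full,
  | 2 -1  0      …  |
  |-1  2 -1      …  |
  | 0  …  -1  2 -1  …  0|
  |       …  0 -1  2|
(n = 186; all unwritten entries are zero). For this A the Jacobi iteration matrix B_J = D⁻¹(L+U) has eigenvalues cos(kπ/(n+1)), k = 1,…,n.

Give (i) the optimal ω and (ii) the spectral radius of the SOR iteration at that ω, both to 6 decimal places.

[ρ_J] n=186: ρ(B_J) = cos(π/(n+1)) = cos(π/187) = 0.999859.
√(1−ρ_J²) = |sin(π/187)| = 0.0167992
ω* = 2/(1+0.0167992) = 1.966957
and ρ(B_{ω*}) = 1.966957 − 1 = 0.966957.

ω* = 1.966957, ρ_SOR = 0.966957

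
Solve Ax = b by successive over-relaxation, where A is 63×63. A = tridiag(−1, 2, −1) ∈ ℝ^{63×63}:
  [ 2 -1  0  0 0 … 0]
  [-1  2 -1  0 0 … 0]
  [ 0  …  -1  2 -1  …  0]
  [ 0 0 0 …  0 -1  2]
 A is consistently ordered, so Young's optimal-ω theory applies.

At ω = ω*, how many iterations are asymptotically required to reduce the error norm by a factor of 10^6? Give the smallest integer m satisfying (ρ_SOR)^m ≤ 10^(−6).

spectrum of D⁻¹(L+U) = {cos(kπ/64) : 1≤k≤63}; ρ_J = cos(π/64) = 0.9987955.
1 − cos²(π/64) = sin²(π/64) ⇒ √(1−ρ_J²) = sin(π/64) = 0.0490677.
ω* = 2/(1+0.0490677) = 1.9064547
and ρ(B_{ω*}) = 1.9064547 − 1 = 0.9064547.
ρ_SOR^m ≤ 10^(−6) ⇔ m ≥ 6·ln10/(−ln 0.9064547) = 13.8155/0.0982142 = 140.667; m = ⌈140.667⌉ = 141.

m = 141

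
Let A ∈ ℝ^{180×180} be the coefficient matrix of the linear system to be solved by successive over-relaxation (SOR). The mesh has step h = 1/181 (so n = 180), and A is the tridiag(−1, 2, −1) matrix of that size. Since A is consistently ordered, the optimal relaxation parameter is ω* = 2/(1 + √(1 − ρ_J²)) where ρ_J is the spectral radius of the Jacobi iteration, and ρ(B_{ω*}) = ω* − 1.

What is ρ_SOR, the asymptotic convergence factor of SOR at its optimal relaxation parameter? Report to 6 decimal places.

ρ_SOR = 0.965880

½·tridiag(1,0,1) at n=180: λ_k = cos(kπ/181); max |λ| at k=1 ⇒ ρ_J = cos(π/181) ≈ 0.999849.
root = sin(π/181) = 0.0173560  (since 1−cos² = sin²).
Young: ω* = 2/(1+√(1−ρ_J²)) = 2/(1+0.0173560) = 2/1.0173560 = 1.965880.
and ρ(B_{ω*}) = 1.965880 − 1 = 0.965880.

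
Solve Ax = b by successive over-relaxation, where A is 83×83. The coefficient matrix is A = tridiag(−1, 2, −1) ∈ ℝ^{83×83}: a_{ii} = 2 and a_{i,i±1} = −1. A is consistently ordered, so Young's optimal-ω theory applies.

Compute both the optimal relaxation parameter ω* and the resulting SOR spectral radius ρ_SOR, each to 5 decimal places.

ω* = 1.92791, ρ_SOR = 0.92791

ρ_J = max_k |cos(kπ/84)| = cos(π/84) = 0.99930
√(1−ρ_J²) = |sin(π/84)| = 0.037391
ω* = 2 / (1 + 0.037391) = 2 / 1.037391 ≈ 1.92791.
Hence ρ(B_{ω*}) = 1.92791 − 1 = 0.92791.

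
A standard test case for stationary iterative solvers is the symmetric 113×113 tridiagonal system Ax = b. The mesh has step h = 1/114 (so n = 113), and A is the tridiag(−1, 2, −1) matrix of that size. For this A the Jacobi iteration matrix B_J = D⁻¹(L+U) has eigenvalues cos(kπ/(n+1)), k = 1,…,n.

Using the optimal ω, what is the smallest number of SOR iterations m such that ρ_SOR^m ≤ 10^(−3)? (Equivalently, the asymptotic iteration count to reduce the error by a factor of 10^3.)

m = 126

n=113: λ(B_J) = 1 − λ(A)/2 = cos(kπ/114); k=1 gives ρ_J = 0.9996203.
√(1 − cos²(π/114)) = sin(π/114) ≈ 0.0275543.
Young: ω* = 2/(1+√(1−ρ_J²)) = 2/(1+0.0275543) = 2/1.0275543 = 1.9463692.
ρ_SOR = ω* − 1 ≈ 0.9463692.
3·ln10 = 6.90776; −ln(0.9463692) = 0.0551225; m = ⌈6.90776/0.0551225⌉ = ⌈125.317⌉ = 126.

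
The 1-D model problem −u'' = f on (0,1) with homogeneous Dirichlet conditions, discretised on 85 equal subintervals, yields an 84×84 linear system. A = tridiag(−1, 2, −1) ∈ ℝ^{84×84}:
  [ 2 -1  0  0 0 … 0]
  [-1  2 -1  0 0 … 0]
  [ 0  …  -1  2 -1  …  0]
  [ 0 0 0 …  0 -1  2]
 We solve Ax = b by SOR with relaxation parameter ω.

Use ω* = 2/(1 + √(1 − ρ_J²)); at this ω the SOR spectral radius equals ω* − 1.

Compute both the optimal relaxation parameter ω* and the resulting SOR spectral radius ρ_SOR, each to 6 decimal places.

ω* = 1.928731, ρ_SOR = 0.928731

B_J for the 84×84 system has eigenvalues cos(kπ/85); ρ_J = cos(π/85) = 0.999317.
√(1 − cos²(π/85)) = sin(π/85) ≈ 0.0369515.
[ω*] 2 ÷ (1 + 0.0369515) = 2 ÷ 1.0369515 = 1.928731.
ρ(B_{ω*}) = ω*−1 = 0.928731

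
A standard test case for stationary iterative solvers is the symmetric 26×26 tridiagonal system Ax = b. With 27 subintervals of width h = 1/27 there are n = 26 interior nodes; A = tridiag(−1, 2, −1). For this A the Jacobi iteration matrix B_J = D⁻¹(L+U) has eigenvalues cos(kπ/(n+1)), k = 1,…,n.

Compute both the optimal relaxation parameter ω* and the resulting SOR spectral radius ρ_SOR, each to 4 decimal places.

ω* = 1.7920, ρ_SOR = 0.7920

B_J for the 26×26 system has eigenvalues cos(kπ/27); ρ_J = cos(π/27) = 0.9932.
√(1 − cos²(π/27)) = sin(π/27) ≈ 0.11609.
Young: ω* = 2/(1+√(1−ρ_J²)) = 2/(1+0.11609) = 2/1.11609 = 1.7920.
ρ(B_{ω*}) = ω*−1 = 0.7920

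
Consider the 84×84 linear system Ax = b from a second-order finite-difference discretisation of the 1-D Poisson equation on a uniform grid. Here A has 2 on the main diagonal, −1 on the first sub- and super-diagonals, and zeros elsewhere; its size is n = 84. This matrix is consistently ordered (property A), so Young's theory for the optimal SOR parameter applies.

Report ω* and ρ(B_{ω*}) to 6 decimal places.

ρ_J = max_k |cos(kπ/85)| = cos(π/85) = 0.999317
root = sin(π/85) = 0.0369515  (since 1−cos² = sin²).
So ω* = 2/1.0369515 = 1.928731 (Young).
ρ_SOR = ω* − 1 = 1.928731 − 1 = 0.928731.

ω* = 1.928731, ρ_SOR = 0.928731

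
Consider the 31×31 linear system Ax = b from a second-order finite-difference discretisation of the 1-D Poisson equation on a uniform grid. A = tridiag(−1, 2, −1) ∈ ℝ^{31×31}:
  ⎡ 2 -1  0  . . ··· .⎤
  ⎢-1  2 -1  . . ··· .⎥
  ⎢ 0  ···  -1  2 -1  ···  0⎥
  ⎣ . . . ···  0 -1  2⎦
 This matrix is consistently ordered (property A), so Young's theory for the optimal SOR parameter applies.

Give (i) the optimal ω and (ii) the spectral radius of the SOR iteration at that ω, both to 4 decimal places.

n=31: λ(B_J) = 1 − λ(A)/2 = cos(kπ/32); k=1 gives ρ_J = 0.9952.
√(1−ρ_J²) simplifies to sin(π/32) = 0.09802.
Young: ω* = 2/(1+√(1−ρ_J²)) = 2/(1+0.09802) = 2/1.09802 = 1.8215.
At ω = 1.8215 every |λ(B_ω)| = ω−1, so ρ_SOR = 0.8215.

ω* = 1.8215, ρ_SOR = 0.8215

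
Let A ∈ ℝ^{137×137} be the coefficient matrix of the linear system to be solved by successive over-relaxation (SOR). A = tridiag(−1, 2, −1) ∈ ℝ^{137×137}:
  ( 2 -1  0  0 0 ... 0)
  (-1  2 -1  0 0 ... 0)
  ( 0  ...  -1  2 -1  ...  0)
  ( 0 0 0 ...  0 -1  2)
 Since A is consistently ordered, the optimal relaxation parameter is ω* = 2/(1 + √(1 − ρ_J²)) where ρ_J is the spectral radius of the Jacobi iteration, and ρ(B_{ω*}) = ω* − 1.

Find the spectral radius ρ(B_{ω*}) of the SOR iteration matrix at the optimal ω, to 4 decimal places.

ρ_SOR = 0.9555

spectrum of D⁻¹(L+U) = {cos(kπ/138) : 1≤k≤137}; ρ_J = cos(π/138) = 0.9997.
√(1 − cos²(π/138)) = sin(π/138) ≈ 0.02276.
ω* = 2/(1 + 0.02276) = 2/1.02276 = 1.9555.
Hence ρ(B_{ω*}) = 1.9555 − 1 = 0.9555.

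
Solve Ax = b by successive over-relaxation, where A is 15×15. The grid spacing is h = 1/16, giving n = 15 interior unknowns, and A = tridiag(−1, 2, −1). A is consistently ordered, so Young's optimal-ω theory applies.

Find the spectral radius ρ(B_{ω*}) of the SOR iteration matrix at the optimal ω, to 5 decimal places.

ρ_J = max_k |cos(kπ/16)| = cos(π/16) = 0.98079
√(1−ρ_J²) = |sin(π/16)| = 0.195090
Young: ω* = 2/(1+√(1−ρ_J²)) = 2/(1+0.195090) = 2/1.195090 = 1.67351.
[ρ_SOR] ω* − 1 = 0.67351.

ρ_SOR = 0.67351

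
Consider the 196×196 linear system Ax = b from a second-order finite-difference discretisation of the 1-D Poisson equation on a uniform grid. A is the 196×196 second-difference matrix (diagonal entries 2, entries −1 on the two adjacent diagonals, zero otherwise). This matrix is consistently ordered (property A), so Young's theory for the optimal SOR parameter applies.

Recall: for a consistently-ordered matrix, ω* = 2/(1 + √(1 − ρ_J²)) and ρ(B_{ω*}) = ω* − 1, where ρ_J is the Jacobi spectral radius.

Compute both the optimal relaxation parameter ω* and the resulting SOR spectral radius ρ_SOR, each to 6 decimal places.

ω* = 1.968608, ρ_SOR = 0.968608

ρ_J = max_k |cos(kπ/197)| = cos(π/197) = 0.999873
root = sin(π/197) = 0.0159465  (since 1−cos² = sin²).
[ω*] 2 ÷ (1 + 0.0159465) = 2 ÷ 1.0159465 = 1.968608.
At ω = 1.968608 every |λ(B_ω)| = ω−1, so ρ_SOR = 0.968608.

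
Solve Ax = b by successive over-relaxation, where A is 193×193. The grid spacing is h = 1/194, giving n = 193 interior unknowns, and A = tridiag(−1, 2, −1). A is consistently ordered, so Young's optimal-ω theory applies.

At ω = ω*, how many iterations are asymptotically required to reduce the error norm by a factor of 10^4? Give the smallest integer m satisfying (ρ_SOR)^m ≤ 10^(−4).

n=193: λ(B_J) = 1 − λ(A)/2 = cos(kπ/194); k=1 gives ρ_J = 0.9998689.
root = sin(π/194) = 0.0161931  (since 1−cos² = sin²).
So ω* = 2/1.0161931 = 1.9681299 (Young).
ρ(B_{ω*}) = ω*−1 = 0.9681299
Need (0.9681299)^m ≤ 10^(−4): m ≥ 4·ln10/|ln 0.9681299| = 9.21034/0.032389 = 284.366 ⇒ m = 285.

m = 285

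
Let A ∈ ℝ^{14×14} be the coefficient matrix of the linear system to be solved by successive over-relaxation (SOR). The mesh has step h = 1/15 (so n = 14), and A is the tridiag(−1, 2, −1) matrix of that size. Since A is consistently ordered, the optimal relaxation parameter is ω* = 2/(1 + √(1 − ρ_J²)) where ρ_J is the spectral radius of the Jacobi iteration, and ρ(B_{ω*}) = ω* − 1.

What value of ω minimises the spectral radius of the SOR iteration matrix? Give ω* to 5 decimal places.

[ρ_J] n=14: ρ(B_J) = cos(π/(n+1)) = cos(π/15) = 0.97815.
√(1−ρ_J²) = |sin(π/15)| = 0.207912
ω* = 2 / (1 + 0.207912) = 2 / 1.207912 ≈ 1.65575.
and ρ(B_{ω*}) = 1.65575 − 1 = 0.65575.

ω* = 1.65575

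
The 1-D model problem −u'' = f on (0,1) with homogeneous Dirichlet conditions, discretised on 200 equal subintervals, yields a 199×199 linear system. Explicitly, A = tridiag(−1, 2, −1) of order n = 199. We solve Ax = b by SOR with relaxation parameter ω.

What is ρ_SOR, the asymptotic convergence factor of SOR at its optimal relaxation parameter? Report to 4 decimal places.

n=199: λ(B_J) = 1 − λ(A)/2 = cos(kπ/200); k=1 gives ρ_J = 0.9999.
√(1−ρ_J²) simplifies to sin(π/200) = 0.01571.
Young: ω* = 2/(1+√(1−ρ_J²)) = 2/(1+0.01571) = 2/1.01571 = 1.9691.
At ω = 1.9691 every |λ(B_ω)| = ω−1, so ρ_SOR = 0.9691.

ρ_SOR = 0.9691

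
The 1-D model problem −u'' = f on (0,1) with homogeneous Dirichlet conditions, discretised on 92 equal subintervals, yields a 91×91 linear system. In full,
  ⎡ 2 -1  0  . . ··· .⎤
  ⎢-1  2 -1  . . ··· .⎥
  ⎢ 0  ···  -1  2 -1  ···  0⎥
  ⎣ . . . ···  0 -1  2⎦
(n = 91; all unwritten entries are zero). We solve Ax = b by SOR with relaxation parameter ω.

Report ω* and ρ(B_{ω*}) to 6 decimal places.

ω* = 1.933972, ρ_SOR = 0.933972

n=91: λ(B_J) = 1 − λ(A)/2 = cos(kπ/92); k=1 gives ρ_J = 0.999417.
√(1−ρ_J²) simplifies to sin(π/92) = 0.0341411.
ω* = 2/(1+0.0341411) = 1.933972
At ω = 1.933972 every |λ(B_ω)| = ω−1, so ρ_SOR = 0.933972.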